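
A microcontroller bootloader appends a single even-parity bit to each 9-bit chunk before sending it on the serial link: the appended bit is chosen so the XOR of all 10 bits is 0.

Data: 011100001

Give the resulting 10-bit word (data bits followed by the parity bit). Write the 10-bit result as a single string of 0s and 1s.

0111000010

XOR of the 9 data bits: 0⊕1⊕1⊕1⊕0⊕0⊕0⊕0⊕1 = 0
Parity bit = 0 (so all 10 bits XOR to 0).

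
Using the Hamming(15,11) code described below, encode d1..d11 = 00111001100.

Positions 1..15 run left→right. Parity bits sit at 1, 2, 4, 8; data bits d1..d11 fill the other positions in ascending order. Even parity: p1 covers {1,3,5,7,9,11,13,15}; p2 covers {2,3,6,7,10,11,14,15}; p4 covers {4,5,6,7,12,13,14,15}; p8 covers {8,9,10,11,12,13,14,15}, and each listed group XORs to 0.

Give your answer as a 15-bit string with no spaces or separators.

100001111001100

Place data at non-parity positions: p1 p2 0 p4 0 1 1 p8 1 0 0 1 1 0 0
p1 (pos 1,3,5,7,9,11,13,15): XOR of data positions = 0⊕0⊕1⊕1⊕0⊕1⊕0 = 1
p2 (pos 2,3,6,7,10,11,14,15): XOR of data positions = 0⊕1⊕1⊕0⊕0⊕0⊕0 = 0
p4 (pos 4,5,6,7,12,13,14,15): XOR of data positions = 0⊕1⊕1⊕1⊕1⊕0⊕0 = 0
p8 (pos 8,9,10,11,12,13,14,15): XOR of data positions = 1⊕0⊕0⊕1⊕1⊕0⊕0 = 1
Codeword: 100001111001100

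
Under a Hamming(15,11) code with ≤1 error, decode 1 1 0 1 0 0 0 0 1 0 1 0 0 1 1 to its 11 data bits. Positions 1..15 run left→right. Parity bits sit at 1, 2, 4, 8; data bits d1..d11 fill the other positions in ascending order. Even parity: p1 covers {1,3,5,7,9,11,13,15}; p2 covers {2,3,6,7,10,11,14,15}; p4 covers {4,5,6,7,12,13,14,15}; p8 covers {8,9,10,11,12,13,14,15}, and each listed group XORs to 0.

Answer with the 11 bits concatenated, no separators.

s1 (pos 1,3,5,7,9,11,13,15): 1⊕0⊕0⊕0⊕1⊕1⊕0⊕1 = 0
s2 (pos 2,3,6,7,10,11,14,15): 1⊕0⊕0⊕0⊕0⊕1⊕1⊕1 = 0
s4 (pos 4,5,6,7,12,13,14,15): 1⊕0⊕0⊕0⊕0⊕0⊕1⊕1 = 1
s8 (pos 8,9,10,11,12,13,14,15): 0⊕1⊕0⊕1⊕0⊕0⊕1⊕1 = 0
Syndrome s8…s1 = 0100 → error at position 4.
Flip position 4: 110100001010011 → 110000001010011
Read data bits from positions 3,5,6,7,9,10,11,12,13,14,15: 00001010011

00001010011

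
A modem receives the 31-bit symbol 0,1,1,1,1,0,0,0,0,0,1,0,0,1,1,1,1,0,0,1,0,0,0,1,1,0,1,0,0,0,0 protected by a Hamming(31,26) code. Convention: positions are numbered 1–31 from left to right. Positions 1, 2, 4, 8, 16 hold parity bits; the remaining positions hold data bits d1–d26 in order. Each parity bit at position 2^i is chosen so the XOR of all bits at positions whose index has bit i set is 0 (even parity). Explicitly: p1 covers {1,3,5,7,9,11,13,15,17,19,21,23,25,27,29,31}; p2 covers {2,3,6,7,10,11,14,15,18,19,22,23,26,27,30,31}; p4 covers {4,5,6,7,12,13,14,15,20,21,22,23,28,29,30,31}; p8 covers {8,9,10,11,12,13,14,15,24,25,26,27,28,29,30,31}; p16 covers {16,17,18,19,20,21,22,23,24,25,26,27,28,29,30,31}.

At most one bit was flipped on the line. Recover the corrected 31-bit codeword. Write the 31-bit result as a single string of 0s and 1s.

s1 (pos 1,3,5,7,9,11,13,15,17,19,21,23,25,27,29,31): 0⊕1⊕1⊕0⊕0⊕1⊕0⊕1⊕1⊕0⊕0⊕0⊕1⊕1⊕0⊕0 = 1
s2 (pos 2,3,6,7,10,11,14,15,18,19,22,23,26,27,30,31): 1⊕1⊕0⊕0⊕0⊕1⊕1⊕1⊕0⊕0⊕0⊕0⊕0⊕1⊕0⊕0 = 0
s4 (pos 4,5,6,7,12,13,14,15,20,21,22,23,28,29,30,31): 1⊕1⊕0⊕0⊕0⊕0⊕1⊕1⊕1⊕0⊕0⊕0⊕0⊕0⊕0⊕0 = 1
s8 (pos 8,9,10,11,12,13,14,15,24,25,26,27,28,29,30,31): 0⊕0⊕0⊕1⊕0⊕0⊕1⊕1⊕1⊕1⊕0⊕1⊕0⊕0⊕0⊕0 = 0
s16 (pos 16,17,18,19,20,21,22,23,24,25,26,27,28,29,30,31): 1⊕1⊕0⊕0⊕1⊕0⊕0⊕0⊕1⊕1⊕0⊕1⊕0⊕0⊕0⊕0 = 0
Syndrome s16…s1 = 00101 → error at position 5.
Flip position 5: 0111100000100111100100011010000 → 0111000000100111100100011010000

0111000000100111100100011010000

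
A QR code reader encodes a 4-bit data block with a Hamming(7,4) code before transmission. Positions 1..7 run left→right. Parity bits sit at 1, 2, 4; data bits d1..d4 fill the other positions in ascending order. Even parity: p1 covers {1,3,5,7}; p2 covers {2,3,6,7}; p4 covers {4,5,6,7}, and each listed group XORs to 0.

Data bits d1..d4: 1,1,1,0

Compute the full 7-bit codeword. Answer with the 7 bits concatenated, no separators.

Place data at non-parity positions: p1 p2 1 p4 1 1 0
p1 (pos 1,3,5,7): XOR of data positions = 1⊕1⊕0 = 0
p2 (pos 2,3,6,7): XOR of data positions = 1⊕1⊕0 = 0
p4 (pos 4,5,6,7): XOR of data positions = 1⊕1⊕0 = 0
Codeword: 0010110

0010110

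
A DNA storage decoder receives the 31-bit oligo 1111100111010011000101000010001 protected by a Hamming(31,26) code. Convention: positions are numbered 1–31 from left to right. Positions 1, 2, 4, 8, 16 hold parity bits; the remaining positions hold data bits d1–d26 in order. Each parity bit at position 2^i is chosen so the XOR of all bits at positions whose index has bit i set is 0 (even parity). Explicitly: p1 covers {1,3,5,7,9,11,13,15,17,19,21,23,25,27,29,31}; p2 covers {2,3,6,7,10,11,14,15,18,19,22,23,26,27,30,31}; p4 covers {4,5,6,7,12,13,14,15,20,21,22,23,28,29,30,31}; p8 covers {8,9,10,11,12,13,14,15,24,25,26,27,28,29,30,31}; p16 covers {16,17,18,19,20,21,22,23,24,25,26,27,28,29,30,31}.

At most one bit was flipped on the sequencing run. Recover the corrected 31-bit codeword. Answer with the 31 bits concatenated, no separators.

s1 (pos 1,3,5,7,9,11,13,15,17,19,21,23,25,27,29,31): 1⊕1⊕1⊕0⊕1⊕0⊕0⊕1⊕0⊕0⊕0⊕0⊕0⊕1⊕0⊕1 = 1
s2 (pos 2,3,6,7,10,11,14,15,18,19,22,23,26,27,30,31): 1⊕1⊕0⊕0⊕1⊕0⊕0⊕1⊕0⊕0⊕1⊕0⊕0⊕1⊕0⊕1 = 1
s4 (pos 4,5,6,7,12,13,14,15,20,21,22,23,28,29,30,31): 1⊕1⊕0⊕0⊕1⊕0⊕0⊕1⊕1⊕0⊕1⊕0⊕0⊕0⊕0⊕1 = 1
s8 (pos 8,9,10,11,12,13,14,15,24,25,26,27,28,29,30,31): 1⊕1⊕1⊕0⊕1⊕0⊕0⊕1⊕0⊕0⊕0⊕1⊕0⊕0⊕0⊕1 = 1
s16 (pos 16,17,18,19,20,21,22,23,24,25,26,27,28,29,30,31): 1⊕0⊕0⊕0⊕1⊕0⊕1⊕0⊕0⊕0⊕0⊕1⊕0⊕0⊕0⊕1 = 1
Syndrome s16…s1 = 11111 → error at position 31.
Flip position 31: 1111100111010011000101000010001 → 1111100111010011000101000010000

1111100111010011000101000010000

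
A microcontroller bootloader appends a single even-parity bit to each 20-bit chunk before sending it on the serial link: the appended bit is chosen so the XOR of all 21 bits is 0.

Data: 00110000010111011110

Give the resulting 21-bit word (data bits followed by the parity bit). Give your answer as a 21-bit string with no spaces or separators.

001100000101110111100

XOR of the 20 data bits: 0⊕0⊕1⊕1⊕0⊕0⊕0⊕0⊕0⊕1⊕0⊕1⊕1⊕1⊕0⊕1⊕1⊕1⊕1⊕0 = 0
Parity bit = 0 (so all 21 bits XOR to 0).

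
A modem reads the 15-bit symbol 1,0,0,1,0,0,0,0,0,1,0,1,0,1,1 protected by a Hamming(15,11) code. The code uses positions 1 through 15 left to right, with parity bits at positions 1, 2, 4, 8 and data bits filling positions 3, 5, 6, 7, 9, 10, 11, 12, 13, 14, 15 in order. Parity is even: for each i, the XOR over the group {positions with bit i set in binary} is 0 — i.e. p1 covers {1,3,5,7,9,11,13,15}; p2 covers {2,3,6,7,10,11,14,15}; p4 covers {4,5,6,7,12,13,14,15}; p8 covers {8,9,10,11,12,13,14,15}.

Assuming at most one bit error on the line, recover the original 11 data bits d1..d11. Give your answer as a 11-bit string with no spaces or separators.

00000101011

s1 (pos 1,3,5,7,9,11,13,15): 1⊕0⊕0⊕0⊕0⊕0⊕0⊕1 = 0
s2 (pos 2,3,6,7,10,11,14,15): 0⊕0⊕0⊕0⊕1⊕0⊕1⊕1 = 1
s4 (pos 4,5,6,7,12,13,14,15): 1⊕0⊕0⊕0⊕1⊕0⊕1⊕1 = 0
s8 (pos 8,9,10,11,12,13,14,15): 0⊕0⊕1⊕0⊕1⊕0⊕1⊕1 = 0
Syndrome s8…s1 = 0010 → error at position 2.
Flip position 2: 100100000101011 → 110100000101011
Read data bits from positions 3,5,6,7,9,10,11,12,13,14,15: 00000101011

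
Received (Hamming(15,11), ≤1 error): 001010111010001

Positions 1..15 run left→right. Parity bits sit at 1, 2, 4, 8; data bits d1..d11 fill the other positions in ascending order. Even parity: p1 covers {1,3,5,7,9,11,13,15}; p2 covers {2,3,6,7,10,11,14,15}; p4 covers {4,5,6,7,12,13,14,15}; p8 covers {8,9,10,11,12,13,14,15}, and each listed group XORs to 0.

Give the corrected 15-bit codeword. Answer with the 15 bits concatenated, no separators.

001110111010001

s1 (pos 1,3,5,7,9,11,13,15): 0⊕1⊕1⊕1⊕1⊕1⊕0⊕1 = 0
s2 (pos 2,3,6,7,10,11,14,15): 0⊕1⊕0⊕1⊕0⊕1⊕0⊕1 = 0
s4 (pos 4,5,6,7,12,13,14,15): 0⊕1⊕0⊕1⊕0⊕0⊕0⊕1 = 1
s8 (pos 8,9,10,11,12,13,14,15): 1⊕1⊕0⊕1⊕0⊕0⊕0⊕1 = 0
Syndrome s8…s1 = 0100 → error at position 4.
Flip position 4: 001010111010001 → 001110111010001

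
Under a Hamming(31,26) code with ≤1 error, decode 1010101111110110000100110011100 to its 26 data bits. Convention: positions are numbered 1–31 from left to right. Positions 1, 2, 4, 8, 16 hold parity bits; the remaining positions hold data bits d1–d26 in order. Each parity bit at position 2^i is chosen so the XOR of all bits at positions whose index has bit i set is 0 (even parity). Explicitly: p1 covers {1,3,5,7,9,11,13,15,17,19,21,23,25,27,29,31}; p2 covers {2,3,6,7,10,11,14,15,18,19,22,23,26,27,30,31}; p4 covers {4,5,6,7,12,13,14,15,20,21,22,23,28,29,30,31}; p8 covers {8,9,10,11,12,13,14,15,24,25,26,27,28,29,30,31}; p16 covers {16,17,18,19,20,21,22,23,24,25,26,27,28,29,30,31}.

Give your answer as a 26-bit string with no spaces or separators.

11011110011000100110011100

s1 (pos 1,3,5,7,9,11,13,15,17,19,21,23,25,27,29,31): 1⊕1⊕1⊕1⊕1⊕1⊕0⊕1⊕0⊕0⊕0⊕1⊕0⊕1⊕1⊕0 = 0
s2 (pos 2,3,6,7,10,11,14,15,18,19,22,23,26,27,30,31): 0⊕1⊕0⊕1⊕1⊕1⊕1⊕1⊕0⊕0⊕0⊕1⊕0⊕1⊕0⊕0 = 0
s4 (pos 4,5,6,7,12,13,14,15,20,21,22,23,28,29,30,31): 0⊕1⊕0⊕1⊕1⊕0⊕1⊕1⊕1⊕0⊕0⊕1⊕1⊕1⊕0⊕0 = 1
s8 (pos 8,9,10,11,12,13,14,15,24,25,26,27,28,29,30,31): 1⊕1⊕1⊕1⊕1⊕0⊕1⊕1⊕1⊕0⊕0⊕1⊕1⊕1⊕0⊕0 = 1
s16 (pos 16,17,18,19,20,21,22,23,24,25,26,27,28,29,30,31): 0⊕0⊕0⊕0⊕1⊕0⊕0⊕1⊕1⊕0⊕0⊕1⊕1⊕1⊕0⊕0 = 0
Syndrome s16…s1 = 01100 → error at position 12.
Flip position 12: 1010101111110110000100110011100 → 1010101111100110000100110011100
Read data bits from positions 3,5,6,7,9,10,11,12,13,14,15,17,18,19,20,21,22,23,24,25,26,27,28,29,30,31: 11011110011000100110011100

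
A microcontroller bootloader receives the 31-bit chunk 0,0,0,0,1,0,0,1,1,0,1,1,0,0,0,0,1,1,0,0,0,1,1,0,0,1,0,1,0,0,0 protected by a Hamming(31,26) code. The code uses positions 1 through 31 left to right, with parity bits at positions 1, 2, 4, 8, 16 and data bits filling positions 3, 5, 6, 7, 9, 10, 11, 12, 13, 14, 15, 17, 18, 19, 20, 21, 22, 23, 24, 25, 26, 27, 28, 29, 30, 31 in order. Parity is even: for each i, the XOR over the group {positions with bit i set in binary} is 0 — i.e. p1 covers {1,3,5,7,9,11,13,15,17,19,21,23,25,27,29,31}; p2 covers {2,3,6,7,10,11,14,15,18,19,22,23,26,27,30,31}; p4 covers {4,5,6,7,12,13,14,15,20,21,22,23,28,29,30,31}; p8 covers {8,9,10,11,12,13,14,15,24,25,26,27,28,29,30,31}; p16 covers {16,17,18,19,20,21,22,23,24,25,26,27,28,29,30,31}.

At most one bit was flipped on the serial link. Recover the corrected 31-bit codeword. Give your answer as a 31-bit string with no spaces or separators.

s1 (pos 1,3,5,7,9,11,13,15,17,19,21,23,25,27,29,31): 0⊕0⊕1⊕0⊕1⊕1⊕0⊕0⊕1⊕0⊕0⊕1⊕0⊕0⊕0⊕0 = 1
s2 (pos 2,3,6,7,10,11,14,15,18,19,22,23,26,27,30,31): 0⊕0⊕0⊕0⊕0⊕1⊕0⊕0⊕1⊕0⊕1⊕1⊕1⊕0⊕0⊕0 = 1
s4 (pos 4,5,6,7,12,13,14,15,20,21,22,23,28,29,30,31): 0⊕1⊕0⊕0⊕1⊕0⊕0⊕0⊕0⊕0⊕1⊕1⊕1⊕0⊕0⊕0 = 1
s8 (pos 8,9,10,11,12,13,14,15,24,25,26,27,28,29,30,31): 1⊕1⊕0⊕1⊕1⊕0⊕0⊕0⊕0⊕0⊕1⊕0⊕1⊕0⊕0⊕0 = 0
s16 (pos 16,17,18,19,20,21,22,23,24,25,26,27,28,29,30,31): 0⊕1⊕1⊕0⊕0⊕0⊕1⊕1⊕0⊕0⊕1⊕0⊕1⊕0⊕0⊕0 = 0
Syndrome s16…s1 = 00111 → error at position 7.
Flip position 7: 0000100110110000110001100101000 → 0000101110110000110001100101000

0000101110110000110001100101000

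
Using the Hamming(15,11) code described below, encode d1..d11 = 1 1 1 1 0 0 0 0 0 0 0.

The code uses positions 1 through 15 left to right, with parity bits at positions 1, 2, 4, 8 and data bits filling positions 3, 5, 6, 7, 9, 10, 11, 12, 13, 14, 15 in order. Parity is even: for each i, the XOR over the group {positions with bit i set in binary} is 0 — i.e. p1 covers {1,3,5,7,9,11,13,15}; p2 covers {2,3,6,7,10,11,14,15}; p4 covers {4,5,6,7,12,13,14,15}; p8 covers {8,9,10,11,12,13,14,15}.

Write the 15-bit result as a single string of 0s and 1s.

111111100000000

Place data at non-parity positions: p1 p2 1 p4 1 1 1 p8 0 0 0 0 0 0 0
p1 (pos 1,3,5,7,9,11,13,15): XOR of data positions = 1⊕1⊕1⊕0⊕0⊕0⊕0 = 1
p2 (pos 2,3,6,7,10,11,14,15): XOR of data positions = 1⊕1⊕1⊕0⊕0⊕0⊕0 = 1
p4 (pos 4,5,6,7,12,13,14,15): XOR of data positions = 1⊕1⊕1⊕0⊕0⊕0⊕0 = 1
p8 (pos 8,9,10,11,12,13,14,15): XOR of data positions = 0⊕0⊕0⊕0⊕0⊕0⊕0 = 0
Codeword: 111111100000000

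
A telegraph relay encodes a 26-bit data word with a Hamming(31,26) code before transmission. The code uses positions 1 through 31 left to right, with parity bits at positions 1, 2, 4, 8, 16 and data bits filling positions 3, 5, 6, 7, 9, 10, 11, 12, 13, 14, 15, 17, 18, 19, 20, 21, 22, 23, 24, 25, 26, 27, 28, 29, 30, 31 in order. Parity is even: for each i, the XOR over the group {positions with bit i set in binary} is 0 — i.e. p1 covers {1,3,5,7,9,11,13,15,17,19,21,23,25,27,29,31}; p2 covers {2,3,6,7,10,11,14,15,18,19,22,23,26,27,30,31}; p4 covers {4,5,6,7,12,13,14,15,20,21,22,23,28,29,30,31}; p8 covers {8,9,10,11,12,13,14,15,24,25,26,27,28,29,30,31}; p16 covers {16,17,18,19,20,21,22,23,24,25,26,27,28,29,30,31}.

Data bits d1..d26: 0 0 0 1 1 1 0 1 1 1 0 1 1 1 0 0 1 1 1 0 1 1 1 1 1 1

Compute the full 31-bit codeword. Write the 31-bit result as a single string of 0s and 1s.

1100001011011100111001110111111

Place data at non-parity positions: p1 p2 0 p4 0 0 1 p8 1 1 0 1 1 1 0 p16 1 1 1 0 0 1 1 1 0 1 1 1 1 1 1
p1 (pos 1,3,5,7,9,11,13,15,17,19,21,23,25,27,29,31): XOR of data positions = 0⊕0⊕1⊕1⊕0⊕1⊕0⊕1⊕1⊕0⊕1⊕0⊕1⊕1⊕1 = 1
p2 (pos 2,3,6,7,10,11,14,15,18,19,22,23,26,27,30,31): XOR of data positions = 0⊕0⊕1⊕1⊕0⊕1⊕0⊕1⊕1⊕1⊕1⊕1⊕1⊕1⊕1 = 1
p4 (pos 4,5,6,7,12,13,14,15,20,21,22,23,28,29,30,31): XOR of data positions = 0⊕0⊕1⊕1⊕1⊕1⊕0⊕0⊕0⊕1⊕1⊕1⊕1⊕1⊕1 = 0
p8 (pos 8,9,10,11,12,13,14,15,24,25,26,27,28,29,30,31): XOR of data positions = 1⊕1⊕0⊕1⊕1⊕1⊕0⊕1⊕0⊕1⊕1⊕1⊕1⊕1⊕1 = 0
p16 (pos 16,17,18,19,20,21,22,23,24,25,26,27,28,29,30,31): XOR of data positions = 1⊕1⊕1⊕0⊕0⊕1⊕1⊕1⊕0⊕1⊕1⊕1⊕1⊕1⊕1 = 0
Codeword: 1100001011011100111001110111111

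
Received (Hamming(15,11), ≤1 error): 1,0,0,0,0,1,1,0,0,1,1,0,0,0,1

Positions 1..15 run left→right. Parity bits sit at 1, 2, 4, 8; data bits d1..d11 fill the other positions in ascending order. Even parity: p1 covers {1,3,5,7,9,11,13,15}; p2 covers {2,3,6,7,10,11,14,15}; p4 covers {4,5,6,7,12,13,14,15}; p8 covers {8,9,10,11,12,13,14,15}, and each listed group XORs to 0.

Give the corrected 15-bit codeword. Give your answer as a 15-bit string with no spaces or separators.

100001100110011

s1 (pos 1,3,5,7,9,11,13,15): 1⊕0⊕0⊕1⊕0⊕1⊕0⊕1 = 0
s2 (pos 2,3,6,7,10,11,14,15): 0⊕0⊕1⊕1⊕1⊕1⊕0⊕1 = 1
s4 (pos 4,5,6,7,12,13,14,15): 0⊕0⊕1⊕1⊕0⊕0⊕0⊕1 = 1
s8 (pos 8,9,10,11,12,13,14,15): 0⊕0⊕1⊕1⊕0⊕0⊕0⊕1 = 1
Syndrome s8…s1 = 1110 → error at position 14.
Flip position 14: 100001100110001 → 100001100110011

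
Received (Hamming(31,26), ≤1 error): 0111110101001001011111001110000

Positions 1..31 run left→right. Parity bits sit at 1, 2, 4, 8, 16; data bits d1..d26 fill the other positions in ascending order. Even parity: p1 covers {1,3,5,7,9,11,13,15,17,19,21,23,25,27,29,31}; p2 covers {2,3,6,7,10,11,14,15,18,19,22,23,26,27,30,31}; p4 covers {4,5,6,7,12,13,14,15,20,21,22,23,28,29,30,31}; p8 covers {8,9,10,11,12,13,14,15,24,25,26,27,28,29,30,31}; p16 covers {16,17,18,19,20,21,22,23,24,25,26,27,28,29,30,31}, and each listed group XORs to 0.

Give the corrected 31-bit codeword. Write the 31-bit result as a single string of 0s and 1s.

s1 (pos 1,3,5,7,9,11,13,15,17,19,21,23,25,27,29,31): 0⊕1⊕1⊕0⊕0⊕0⊕1⊕0⊕0⊕1⊕1⊕0⊕1⊕1⊕0⊕0 = 1
s2 (pos 2,3,6,7,10,11,14,15,18,19,22,23,26,27,30,31): 1⊕1⊕1⊕0⊕1⊕0⊕0⊕0⊕1⊕1⊕1⊕0⊕1⊕1⊕0⊕0 = 1
s4 (pos 4,5,6,7,12,13,14,15,20,21,22,23,28,29,30,31): 1⊕1⊕1⊕0⊕0⊕1⊕0⊕0⊕1⊕1⊕1⊕0⊕0⊕0⊕0⊕0 = 1
s8 (pos 8,9,10,11,12,13,14,15,24,25,26,27,28,29,30,31): 1⊕0⊕1⊕0⊕0⊕1⊕0⊕0⊕0⊕1⊕1⊕1⊕0⊕0⊕0⊕0 = 0
s16 (pos 16,17,18,19,20,21,22,23,24,25,26,27,28,29,30,31): 1⊕0⊕1⊕1⊕1⊕1⊕1⊕0⊕0⊕1⊕1⊕1⊕0⊕0⊕0⊕0 = 1
Syndrome s16…s1 = 10111 → error at position 23.
Flip position 23: 0111110101001001011111001110000 → 0111110101001001011111101110000

0111110101001001011111101110000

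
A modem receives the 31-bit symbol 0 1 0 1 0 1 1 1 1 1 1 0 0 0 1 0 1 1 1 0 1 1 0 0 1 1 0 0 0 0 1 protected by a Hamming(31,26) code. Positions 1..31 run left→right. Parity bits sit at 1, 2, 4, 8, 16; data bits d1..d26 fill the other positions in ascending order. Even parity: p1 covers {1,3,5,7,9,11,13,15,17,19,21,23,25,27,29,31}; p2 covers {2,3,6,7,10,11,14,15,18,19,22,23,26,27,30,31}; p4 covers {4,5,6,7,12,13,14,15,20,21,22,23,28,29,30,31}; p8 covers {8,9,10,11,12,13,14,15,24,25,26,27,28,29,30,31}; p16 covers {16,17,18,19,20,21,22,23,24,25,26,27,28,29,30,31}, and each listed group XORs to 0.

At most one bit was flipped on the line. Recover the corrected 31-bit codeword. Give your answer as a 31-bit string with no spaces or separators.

s1 (pos 1,3,5,7,9,11,13,15,17,19,21,23,25,27,29,31): 0⊕0⊕0⊕1⊕1⊕1⊕0⊕1⊕1⊕1⊕1⊕0⊕1⊕0⊕0⊕1 = 1
s2 (pos 2,3,6,7,10,11,14,15,18,19,22,23,26,27,30,31): 1⊕0⊕1⊕1⊕1⊕1⊕0⊕1⊕1⊕1⊕1⊕0⊕1⊕0⊕0⊕1 = 1
s4 (pos 4,5,6,7,12,13,14,15,20,21,22,23,28,29,30,31): 1⊕0⊕1⊕1⊕0⊕0⊕0⊕1⊕0⊕1⊕1⊕0⊕0⊕0⊕0⊕1 = 1
s8 (pos 8,9,10,11,12,13,14,15,24,25,26,27,28,29,30,31): 1⊕1⊕1⊕1⊕0⊕0⊕0⊕1⊕0⊕1⊕1⊕0⊕0⊕0⊕0⊕1 = 0
s16 (pos 16,17,18,19,20,21,22,23,24,25,26,27,28,29,30,31): 0⊕1⊕1⊕1⊕0⊕1⊕1⊕0⊕0⊕1⊕1⊕0⊕0⊕0⊕0⊕1 = 0
Syndrome s16…s1 = 00111 → error at position 7.
Flip position 7: 0101011111100010111011001100001 → 0101010111100010111011001100001

0101010111100010111011001100001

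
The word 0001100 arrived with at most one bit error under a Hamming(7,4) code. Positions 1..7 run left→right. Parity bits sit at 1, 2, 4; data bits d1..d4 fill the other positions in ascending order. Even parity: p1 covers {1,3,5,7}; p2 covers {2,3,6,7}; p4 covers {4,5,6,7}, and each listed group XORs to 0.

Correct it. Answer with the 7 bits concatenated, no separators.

1001100

s1 (pos 1,3,5,7): 0⊕0⊕1⊕0 = 1
s2 (pos 2,3,6,7): 0⊕0⊕0⊕0 = 0
s4 (pos 4,5,6,7): 1⊕1⊕0⊕0 = 0
Syndrome s4…s1 = 001 → error at position 1.
Flip position 1: 0001100 → 1001100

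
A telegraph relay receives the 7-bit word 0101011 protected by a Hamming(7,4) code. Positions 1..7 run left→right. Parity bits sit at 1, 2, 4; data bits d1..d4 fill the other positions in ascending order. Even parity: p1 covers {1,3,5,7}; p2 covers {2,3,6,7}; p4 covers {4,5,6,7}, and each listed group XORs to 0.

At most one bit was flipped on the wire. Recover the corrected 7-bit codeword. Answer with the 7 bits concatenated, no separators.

s1 (pos 1,3,5,7): 0⊕0⊕0⊕1 = 1
s2 (pos 2,3,6,7): 1⊕0⊕1⊕1 = 1
s4 (pos 4,5,6,7): 1⊕0⊕1⊕1 = 1
Syndrome s4…s1 = 111 → error at position 7.
Flip position 7: 0101011 → 0101010

0101010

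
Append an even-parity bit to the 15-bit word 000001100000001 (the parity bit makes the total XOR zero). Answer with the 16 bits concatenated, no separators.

0000011000000011

XOR of the 15 data bits: 0⊕0⊕0⊕0⊕0⊕1⊕1⊕0⊕0⊕0⊕0⊕0⊕0⊕0⊕1 = 1
Parity bit = 1 (so all 16 bits XOR to 0).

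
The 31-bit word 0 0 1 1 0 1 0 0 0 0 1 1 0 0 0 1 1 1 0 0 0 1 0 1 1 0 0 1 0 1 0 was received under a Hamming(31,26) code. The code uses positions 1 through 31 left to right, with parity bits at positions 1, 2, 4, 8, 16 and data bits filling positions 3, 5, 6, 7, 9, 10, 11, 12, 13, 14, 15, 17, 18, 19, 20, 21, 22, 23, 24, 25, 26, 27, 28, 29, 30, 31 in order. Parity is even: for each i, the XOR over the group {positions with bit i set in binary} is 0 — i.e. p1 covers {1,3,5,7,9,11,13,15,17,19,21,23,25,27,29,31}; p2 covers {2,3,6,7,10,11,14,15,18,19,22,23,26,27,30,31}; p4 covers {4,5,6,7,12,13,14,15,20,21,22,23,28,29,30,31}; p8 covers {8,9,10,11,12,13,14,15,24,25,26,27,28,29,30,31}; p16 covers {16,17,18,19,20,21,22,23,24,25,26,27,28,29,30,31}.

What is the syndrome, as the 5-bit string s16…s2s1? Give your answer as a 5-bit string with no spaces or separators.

s1 (pos 1,3,5,7,9,11,13,15,17,19,21,23,25,27,29,31): 0⊕1⊕0⊕0⊕0⊕1⊕0⊕0⊕1⊕0⊕0⊕0⊕1⊕0⊕0⊕0 = 0
s2 (pos 2,3,6,7,10,11,14,15,18,19,22,23,26,27,30,31): 0⊕1⊕1⊕0⊕0⊕1⊕0⊕0⊕1⊕0⊕1⊕0⊕0⊕0⊕1⊕0 = 0
s4 (pos 4,5,6,7,12,13,14,15,20,21,22,23,28,29,30,31): 1⊕0⊕1⊕0⊕1⊕0⊕0⊕0⊕0⊕0⊕1⊕0⊕1⊕0⊕1⊕0 = 0
s8 (pos 8,9,10,11,12,13,14,15,24,25,26,27,28,29,30,31): 0⊕0⊕0⊕1⊕1⊕0⊕0⊕0⊕1⊕1⊕0⊕0⊕1⊕0⊕1⊕0 = 0
s16 (pos 16,17,18,19,20,21,22,23,24,25,26,27,28,29,30,31): 1⊕1⊕1⊕0⊕0⊕0⊕1⊕0⊕1⊕1⊕0⊕0⊕1⊕0⊕1⊕0 = 0
Syndrome s16…s1 = 00000 → no error.

00000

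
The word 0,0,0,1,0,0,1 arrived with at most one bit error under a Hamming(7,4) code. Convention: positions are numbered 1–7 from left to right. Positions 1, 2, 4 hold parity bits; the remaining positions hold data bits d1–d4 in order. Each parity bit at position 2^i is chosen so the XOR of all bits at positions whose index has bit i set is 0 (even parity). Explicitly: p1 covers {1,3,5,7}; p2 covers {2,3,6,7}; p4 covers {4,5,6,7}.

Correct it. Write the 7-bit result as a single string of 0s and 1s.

s1 (pos 1,3,5,7): 0⊕0⊕0⊕1 = 1
s2 (pos 2,3,6,7): 0⊕0⊕0⊕1 = 1
s4 (pos 4,5,6,7): 1⊕0⊕0⊕1 = 0
Syndrome s4…s1 = 011 → error at position 3.
Flip position 3: 0001001 → 0011001

0011001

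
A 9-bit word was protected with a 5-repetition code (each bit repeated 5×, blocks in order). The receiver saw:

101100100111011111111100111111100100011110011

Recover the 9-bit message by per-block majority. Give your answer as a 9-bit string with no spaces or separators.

101111011

Block 1 (10110): 3 ones → 1
Block 2 (01001): 2 ones → 0
Block 3 (11011): 4 ones → 1
Block 4 (11111): 5 ones → 1
Block 5 (11001): 3 ones → 1
Block 6 (11111): 5 ones → 1
Block 7 (10010): 2 ones → 0
Block 8 (00111): 3 ones → 1
Block 9 (10011): 3 ones → 1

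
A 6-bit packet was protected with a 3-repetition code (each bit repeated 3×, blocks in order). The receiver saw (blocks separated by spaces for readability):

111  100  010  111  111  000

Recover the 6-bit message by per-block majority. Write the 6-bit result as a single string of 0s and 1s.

Block 1 (111): 3 ones → 1
Block 2 (100): 1 one → 0
Block 3 (010): 1 one → 0
Block 4 (111): 3 ones → 1
Block 5 (111): 3 ones → 1
Block 6 (000): 0 ones → 0

100110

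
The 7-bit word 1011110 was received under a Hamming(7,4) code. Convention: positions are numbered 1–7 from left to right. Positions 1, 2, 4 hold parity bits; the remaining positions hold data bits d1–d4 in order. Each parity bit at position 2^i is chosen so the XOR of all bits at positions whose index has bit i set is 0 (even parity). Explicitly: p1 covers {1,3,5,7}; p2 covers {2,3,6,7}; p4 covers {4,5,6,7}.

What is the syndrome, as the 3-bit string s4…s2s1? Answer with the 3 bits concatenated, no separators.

101

s1 (pos 1,3,5,7): 1⊕1⊕1⊕0 = 1
s2 (pos 2,3,6,7): 0⊕1⊕1⊕0 = 0
s4 (pos 4,5,6,7): 1⊕1⊕1⊕0 = 1
Syndrome s4…s1 = 101 → error at position 5.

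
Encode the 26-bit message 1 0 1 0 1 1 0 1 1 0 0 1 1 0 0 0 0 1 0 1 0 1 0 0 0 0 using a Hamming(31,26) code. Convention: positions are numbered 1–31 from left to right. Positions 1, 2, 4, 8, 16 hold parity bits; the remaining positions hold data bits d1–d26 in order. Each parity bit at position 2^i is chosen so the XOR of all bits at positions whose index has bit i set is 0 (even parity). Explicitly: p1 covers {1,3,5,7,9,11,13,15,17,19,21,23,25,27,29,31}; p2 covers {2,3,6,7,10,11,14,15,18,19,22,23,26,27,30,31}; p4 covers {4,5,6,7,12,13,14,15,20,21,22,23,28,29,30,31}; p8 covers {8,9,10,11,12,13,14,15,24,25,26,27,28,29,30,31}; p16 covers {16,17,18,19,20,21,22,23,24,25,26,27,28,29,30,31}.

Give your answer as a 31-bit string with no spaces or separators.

Place data at non-parity positions: p1 p2 1 p4 0 1 0 p8 1 1 0 1 1 0 0 p16 1 1 0 0 0 0 1 0 1 0 1 0 0 0 0
p1 (pos 1,3,5,7,9,11,13,15,17,19,21,23,25,27,29,31): XOR of data positions = 1⊕0⊕0⊕1⊕0⊕1⊕0⊕1⊕0⊕0⊕1⊕1⊕1⊕0⊕0 = 1
p2 (pos 2,3,6,7,10,11,14,15,18,19,22,23,26,27,30,31): XOR of data positions = 1⊕1⊕0⊕1⊕0⊕0⊕0⊕1⊕0⊕0⊕1⊕0⊕1⊕0⊕0 = 0
p4 (pos 4,5,6,7,12,13,14,15,20,21,22,23,28,29,30,31): XOR of data positions = 0⊕1⊕0⊕1⊕1⊕0⊕0⊕0⊕0⊕0⊕1⊕0⊕0⊕0⊕0 = 0
p8 (pos 8,9,10,11,12,13,14,15,24,25,26,27,28,29,30,31): XOR of data positions = 1⊕1⊕0⊕1⊕1⊕0⊕0⊕0⊕1⊕0⊕1⊕0⊕0⊕0⊕0 = 0
p16 (pos 16,17,18,19,20,21,22,23,24,25,26,27,28,29,30,31): XOR of data positions = 1⊕1⊕0⊕0⊕0⊕0⊕1⊕0⊕1⊕0⊕1⊕0⊕0⊕0⊕0 = 1
Codeword: 1010010011011001110000101010000

1010010011011001110000101010000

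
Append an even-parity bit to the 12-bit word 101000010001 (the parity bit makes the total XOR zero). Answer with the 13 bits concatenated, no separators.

1010000100010

XOR of the 12 data bits: 1⊕0⊕1⊕0⊕0⊕0⊕0⊕1⊕0⊕0⊕0⊕1 = 0
Parity bit = 0 (so all 13 bits XOR to 0).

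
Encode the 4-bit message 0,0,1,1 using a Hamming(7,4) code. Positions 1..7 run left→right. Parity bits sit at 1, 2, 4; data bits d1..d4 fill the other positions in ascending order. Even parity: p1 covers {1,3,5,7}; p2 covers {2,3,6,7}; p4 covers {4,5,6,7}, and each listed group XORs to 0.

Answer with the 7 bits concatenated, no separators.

1000011

Place data at non-parity positions: p1 p2 0 p4 0 1 1
p1 (pos 1,3,5,7): XOR of data positions = 0⊕0⊕1 = 1
p2 (pos 2,3,6,7): XOR of data positions = 0⊕1⊕1 = 0
p4 (pos 4,5,6,7): XOR of data positions = 0⊕1⊕1 = 0
Codeword: 1000011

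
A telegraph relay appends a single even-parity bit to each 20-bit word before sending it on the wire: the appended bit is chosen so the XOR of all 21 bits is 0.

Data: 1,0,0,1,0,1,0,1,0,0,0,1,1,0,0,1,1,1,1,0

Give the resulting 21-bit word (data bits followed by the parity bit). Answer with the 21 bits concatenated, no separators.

100101010001100111100

XOR of the 20 data bits: 1⊕0⊕0⊕1⊕0⊕1⊕0⊕1⊕0⊕0⊕0⊕1⊕1⊕0⊕0⊕1⊕1⊕1⊕1⊕0 = 0
Parity bit = 0 (so all 21 bits XOR to 0).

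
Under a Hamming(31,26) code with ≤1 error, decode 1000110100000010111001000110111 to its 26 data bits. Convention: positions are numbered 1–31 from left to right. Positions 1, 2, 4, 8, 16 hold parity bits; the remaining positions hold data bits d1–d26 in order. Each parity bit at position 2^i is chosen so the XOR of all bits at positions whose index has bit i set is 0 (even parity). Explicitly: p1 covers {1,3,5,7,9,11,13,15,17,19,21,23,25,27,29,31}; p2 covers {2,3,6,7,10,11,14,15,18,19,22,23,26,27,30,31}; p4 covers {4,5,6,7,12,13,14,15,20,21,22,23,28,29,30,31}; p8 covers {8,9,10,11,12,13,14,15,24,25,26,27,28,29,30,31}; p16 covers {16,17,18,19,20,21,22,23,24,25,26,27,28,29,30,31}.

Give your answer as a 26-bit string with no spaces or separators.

s1 (pos 1,3,5,7,9,11,13,15,17,19,21,23,25,27,29,31): 1⊕0⊕1⊕0⊕0⊕0⊕0⊕1⊕1⊕1⊕0⊕0⊕0⊕1⊕1⊕1 = 0
s2 (pos 2,3,6,7,10,11,14,15,18,19,22,23,26,27,30,31): 0⊕0⊕1⊕0⊕0⊕0⊕0⊕1⊕1⊕1⊕1⊕0⊕1⊕1⊕1⊕1 = 1
s4 (pos 4,5,6,7,12,13,14,15,20,21,22,23,28,29,30,31): 0⊕1⊕1⊕0⊕0⊕0⊕0⊕1⊕0⊕0⊕1⊕0⊕0⊕1⊕1⊕1 = 1
s8 (pos 8,9,10,11,12,13,14,15,24,25,26,27,28,29,30,31): 1⊕0⊕0⊕0⊕0⊕0⊕0⊕1⊕0⊕0⊕1⊕1⊕0⊕1⊕1⊕1 = 1
s16 (pos 16,17,18,19,20,21,22,23,24,25,26,27,28,29,30,31): 0⊕1⊕1⊕1⊕0⊕0⊕1⊕0⊕0⊕0⊕1⊕1⊕0⊕1⊕1⊕1 = 1
Syndrome s16…s1 = 11110 → error at position 30.
Flip position 30: 1000110100000010111001000110111 → 1000110100000010111001000110101
Read data bits from positions 3,5,6,7,9,10,11,12,13,14,15,17,18,19,20,21,22,23,24,25,26,27,28,29,30,31: 01100000001111001000110101

01100000001111001000110101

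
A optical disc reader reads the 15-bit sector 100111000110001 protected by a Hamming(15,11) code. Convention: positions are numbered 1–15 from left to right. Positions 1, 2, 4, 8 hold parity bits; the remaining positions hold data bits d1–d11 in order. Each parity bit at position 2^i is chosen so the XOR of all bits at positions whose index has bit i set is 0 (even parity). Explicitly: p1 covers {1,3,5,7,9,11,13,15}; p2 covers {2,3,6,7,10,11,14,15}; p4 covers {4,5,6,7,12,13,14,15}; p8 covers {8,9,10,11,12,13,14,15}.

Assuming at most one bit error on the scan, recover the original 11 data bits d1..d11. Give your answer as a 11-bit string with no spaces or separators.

s1 (pos 1,3,5,7,9,11,13,15): 1⊕0⊕1⊕0⊕0⊕1⊕0⊕1 = 0
s2 (pos 2,3,6,7,10,11,14,15): 0⊕0⊕1⊕0⊕1⊕1⊕0⊕1 = 0
s4 (pos 4,5,6,7,12,13,14,15): 1⊕1⊕1⊕0⊕0⊕0⊕0⊕1 = 0
s8 (pos 8,9,10,11,12,13,14,15): 0⊕0⊕1⊕1⊕0⊕0⊕0⊕1 = 1
Syndrome s8…s1 = 1000 → error at position 8.
Flip position 8: 100111000110001 → 100111010110001
Read data bits from positions 3,5,6,7,9,10,11,12,13,14,15: 01100110001

01100110001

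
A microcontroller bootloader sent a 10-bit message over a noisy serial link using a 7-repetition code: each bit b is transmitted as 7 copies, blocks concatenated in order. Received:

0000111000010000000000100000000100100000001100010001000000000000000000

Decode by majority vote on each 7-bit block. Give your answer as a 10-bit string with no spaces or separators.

0000000000

Block 1 (0000111): 3 ones → 0
Block 2 (0000100): 1 one → 0
Block 3 (0000000): 0 ones → 0
Block 4 (0100000): 1 one → 0
Block 5 (0001001): 2 ones → 0
Block 6 (0000000): 0 ones → 0
Block 7 (1100010): 3 ones → 0
Block 8 (0010000): 1 one → 0
Block 9 (0000000): 0 ones → 0
Block 10 (0000000): 0 ones → 0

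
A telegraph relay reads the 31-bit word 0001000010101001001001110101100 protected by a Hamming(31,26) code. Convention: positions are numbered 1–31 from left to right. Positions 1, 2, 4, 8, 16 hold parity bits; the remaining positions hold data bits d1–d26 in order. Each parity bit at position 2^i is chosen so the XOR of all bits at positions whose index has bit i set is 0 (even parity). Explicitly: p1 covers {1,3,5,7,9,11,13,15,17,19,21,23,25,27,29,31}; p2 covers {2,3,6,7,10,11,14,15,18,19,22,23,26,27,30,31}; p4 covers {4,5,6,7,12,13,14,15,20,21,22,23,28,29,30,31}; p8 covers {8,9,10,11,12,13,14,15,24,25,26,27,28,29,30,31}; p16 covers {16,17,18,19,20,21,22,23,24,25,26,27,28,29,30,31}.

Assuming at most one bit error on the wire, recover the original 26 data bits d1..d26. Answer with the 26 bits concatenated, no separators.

00001110100001001110101100

s1 (pos 1,3,5,7,9,11,13,15,17,19,21,23,25,27,29,31): 0⊕0⊕0⊕0⊕1⊕1⊕1⊕0⊕0⊕1⊕0⊕1⊕0⊕0⊕1⊕0 = 0
s2 (pos 2,3,6,7,10,11,14,15,18,19,22,23,26,27,30,31): 0⊕0⊕0⊕0⊕0⊕1⊕0⊕0⊕0⊕1⊕1⊕1⊕1⊕0⊕0⊕0 = 1
s4 (pos 4,5,6,7,12,13,14,15,20,21,22,23,28,29,30,31): 1⊕0⊕0⊕0⊕0⊕1⊕0⊕0⊕0⊕0⊕1⊕1⊕1⊕1⊕0⊕0 = 0
s8 (pos 8,9,10,11,12,13,14,15,24,25,26,27,28,29,30,31): 0⊕1⊕0⊕1⊕0⊕1⊕0⊕0⊕1⊕0⊕1⊕0⊕1⊕1⊕0⊕0 = 1
s16 (pos 16,17,18,19,20,21,22,23,24,25,26,27,28,29,30,31): 1⊕0⊕0⊕1⊕0⊕0⊕1⊕1⊕1⊕0⊕1⊕0⊕1⊕1⊕0⊕0 = 0
Syndrome s16…s1 = 01010 → error at position 10.
Flip position 10: 0001000010101001001001110101100 → 0001000011101001001001110101100
Read data bits from positions 3,5,6,7,9,10,11,12,13,14,15,17,18,19,20,21,22,23,24,25,26,27,28,29,30,31: 00001110100001001110101100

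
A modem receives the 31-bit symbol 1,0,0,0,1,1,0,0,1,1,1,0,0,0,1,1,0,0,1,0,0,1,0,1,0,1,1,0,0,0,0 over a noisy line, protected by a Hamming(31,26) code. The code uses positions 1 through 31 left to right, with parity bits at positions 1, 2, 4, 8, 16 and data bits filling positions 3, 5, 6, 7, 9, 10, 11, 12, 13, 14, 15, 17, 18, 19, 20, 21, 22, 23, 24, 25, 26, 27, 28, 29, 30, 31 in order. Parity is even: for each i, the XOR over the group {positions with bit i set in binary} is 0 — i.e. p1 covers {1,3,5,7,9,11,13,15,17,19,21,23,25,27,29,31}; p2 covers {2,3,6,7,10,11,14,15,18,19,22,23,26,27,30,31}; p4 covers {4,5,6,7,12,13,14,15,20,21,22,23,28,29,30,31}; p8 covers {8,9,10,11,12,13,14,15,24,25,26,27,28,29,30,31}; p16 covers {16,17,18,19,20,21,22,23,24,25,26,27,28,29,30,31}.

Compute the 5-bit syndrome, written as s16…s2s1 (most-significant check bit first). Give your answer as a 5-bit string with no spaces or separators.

01001

s1 (pos 1,3,5,7,9,11,13,15,17,19,21,23,25,27,29,31): 1⊕0⊕1⊕0⊕1⊕1⊕0⊕1⊕0⊕1⊕0⊕0⊕0⊕1⊕0⊕0 = 1
s2 (pos 2,3,6,7,10,11,14,15,18,19,22,23,26,27,30,31): 0⊕0⊕1⊕0⊕1⊕1⊕0⊕1⊕0⊕1⊕1⊕0⊕1⊕1⊕0⊕0 = 0
s4 (pos 4,5,6,7,12,13,14,15,20,21,22,23,28,29,30,31): 0⊕1⊕1⊕0⊕0⊕0⊕0⊕1⊕0⊕0⊕1⊕0⊕0⊕0⊕0⊕0 = 0
s8 (pos 8,9,10,11,12,13,14,15,24,25,26,27,28,29,30,31): 0⊕1⊕1⊕1⊕0⊕0⊕0⊕1⊕1⊕0⊕1⊕1⊕0⊕0⊕0⊕0 = 1
s16 (pos 16,17,18,19,20,21,22,23,24,25,26,27,28,29,30,31): 1⊕0⊕0⊕1⊕0⊕0⊕1⊕0⊕1⊕0⊕1⊕1⊕0⊕0⊕0⊕0 = 0
Syndrome s16…s1 = 01001 → error at position 9.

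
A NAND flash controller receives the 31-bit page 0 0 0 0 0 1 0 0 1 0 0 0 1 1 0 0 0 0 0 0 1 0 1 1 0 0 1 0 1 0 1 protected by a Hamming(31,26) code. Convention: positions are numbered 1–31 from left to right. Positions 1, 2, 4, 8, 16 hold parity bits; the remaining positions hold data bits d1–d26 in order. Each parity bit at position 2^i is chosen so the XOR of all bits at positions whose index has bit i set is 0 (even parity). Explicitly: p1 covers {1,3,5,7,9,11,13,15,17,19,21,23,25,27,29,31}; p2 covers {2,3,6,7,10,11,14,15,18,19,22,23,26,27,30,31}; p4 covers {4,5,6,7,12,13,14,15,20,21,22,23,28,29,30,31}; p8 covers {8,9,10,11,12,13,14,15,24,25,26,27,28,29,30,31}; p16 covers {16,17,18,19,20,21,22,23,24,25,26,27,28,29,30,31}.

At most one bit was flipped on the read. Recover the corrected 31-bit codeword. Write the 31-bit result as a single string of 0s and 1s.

0000010010001110000010110010101

s1 (pos 1,3,5,7,9,11,13,15,17,19,21,23,25,27,29,31): 0⊕0⊕0⊕0⊕1⊕0⊕1⊕0⊕0⊕0⊕1⊕1⊕0⊕1⊕1⊕1 = 1
s2 (pos 2,3,6,7,10,11,14,15,18,19,22,23,26,27,30,31): 0⊕0⊕1⊕0⊕0⊕0⊕1⊕0⊕0⊕0⊕0⊕1⊕0⊕1⊕0⊕1 = 1
s4 (pos 4,5,6,7,12,13,14,15,20,21,22,23,28,29,30,31): 0⊕0⊕1⊕0⊕0⊕1⊕1⊕0⊕0⊕1⊕0⊕1⊕0⊕1⊕0⊕1 = 1
s8 (pos 8,9,10,11,12,13,14,15,24,25,26,27,28,29,30,31): 0⊕1⊕0⊕0⊕0⊕1⊕1⊕0⊕1⊕0⊕0⊕1⊕0⊕1⊕0⊕1 = 1
s16 (pos 16,17,18,19,20,21,22,23,24,25,26,27,28,29,30,31): 0⊕0⊕0⊕0⊕0⊕1⊕0⊕1⊕1⊕0⊕0⊕1⊕0⊕1⊕0⊕1 = 0
Syndrome s16…s1 = 01111 → error at position 15.
Flip position 15: 0000010010001100000010110010101 → 0000010010001110000010110010101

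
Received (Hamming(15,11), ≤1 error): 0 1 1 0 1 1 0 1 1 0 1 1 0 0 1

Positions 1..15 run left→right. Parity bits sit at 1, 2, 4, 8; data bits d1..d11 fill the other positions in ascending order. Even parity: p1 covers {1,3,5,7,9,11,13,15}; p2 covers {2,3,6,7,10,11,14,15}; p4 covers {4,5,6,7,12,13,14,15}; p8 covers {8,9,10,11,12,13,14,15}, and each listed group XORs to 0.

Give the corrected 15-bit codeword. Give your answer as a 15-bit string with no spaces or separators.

011011011001001

s1 (pos 1,3,5,7,9,11,13,15): 0⊕1⊕1⊕0⊕1⊕1⊕0⊕1 = 1
s2 (pos 2,3,6,7,10,11,14,15): 1⊕1⊕1⊕0⊕0⊕1⊕0⊕1 = 1
s4 (pos 4,5,6,7,12,13,14,15): 0⊕1⊕1⊕0⊕1⊕0⊕0⊕1 = 0
s8 (pos 8,9,10,11,12,13,14,15): 1⊕1⊕0⊕1⊕1⊕0⊕0⊕1 = 1
Syndrome s8…s1 = 1011 → error at position 11.
Flip position 11: 011011011011001 → 011011011001001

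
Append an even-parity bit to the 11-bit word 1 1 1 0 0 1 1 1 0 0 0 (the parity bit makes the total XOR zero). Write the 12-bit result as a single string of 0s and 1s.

XOR of the 11 data bits: 1⊕1⊕1⊕0⊕0⊕1⊕1⊕1⊕0⊕0⊕0 = 0
Parity bit = 0 (so all 12 bits XOR to 0).

111001110000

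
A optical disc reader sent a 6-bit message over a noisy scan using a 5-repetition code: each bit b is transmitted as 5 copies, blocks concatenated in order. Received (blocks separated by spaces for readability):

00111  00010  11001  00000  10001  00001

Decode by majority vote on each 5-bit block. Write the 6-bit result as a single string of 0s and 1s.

Block 1 (00111): 3 ones → 1
Block 2 (00010): 1 one → 0
Block 3 (11001): 3 ones → 1
Block 4 (00000): 0 ones → 0
Block 5 (10001): 2 ones → 0
Block 6 (00001): 1 one → 0

101000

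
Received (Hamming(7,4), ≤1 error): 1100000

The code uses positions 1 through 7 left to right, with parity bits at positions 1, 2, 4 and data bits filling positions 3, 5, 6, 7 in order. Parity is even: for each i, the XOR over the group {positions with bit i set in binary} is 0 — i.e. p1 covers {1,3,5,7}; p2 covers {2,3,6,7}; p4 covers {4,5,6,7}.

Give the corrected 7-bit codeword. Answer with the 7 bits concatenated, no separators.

s1 (pos 1,3,5,7): 1⊕0⊕0⊕0 = 1
s2 (pos 2,3,6,7): 1⊕0⊕0⊕0 = 1
s4 (pos 4,5,6,7): 0⊕0⊕0⊕0 = 0
Syndrome s4…s1 = 011 → error at position 3.
Flip position 3: 1100000 → 1110000

1110000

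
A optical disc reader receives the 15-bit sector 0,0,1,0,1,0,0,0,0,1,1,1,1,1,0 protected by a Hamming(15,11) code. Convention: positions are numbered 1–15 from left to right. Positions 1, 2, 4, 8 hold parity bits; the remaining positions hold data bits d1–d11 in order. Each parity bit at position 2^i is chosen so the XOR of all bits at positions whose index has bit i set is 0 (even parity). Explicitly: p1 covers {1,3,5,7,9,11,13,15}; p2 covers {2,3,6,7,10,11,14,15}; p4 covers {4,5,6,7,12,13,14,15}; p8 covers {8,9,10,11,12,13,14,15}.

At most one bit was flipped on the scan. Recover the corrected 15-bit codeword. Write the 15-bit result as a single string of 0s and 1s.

s1 (pos 1,3,5,7,9,11,13,15): 0⊕1⊕1⊕0⊕0⊕1⊕1⊕0 = 0
s2 (pos 2,3,6,7,10,11,14,15): 0⊕1⊕0⊕0⊕1⊕1⊕1⊕0 = 0
s4 (pos 4,5,6,7,12,13,14,15): 0⊕1⊕0⊕0⊕1⊕1⊕1⊕0 = 0
s8 (pos 8,9,10,11,12,13,14,15): 0⊕0⊕1⊕1⊕1⊕1⊕1⊕0 = 1
Syndrome s8…s1 = 1000 → error at position 8.
Flip position 8: 001010000111110 → 001010010111110

001010010111110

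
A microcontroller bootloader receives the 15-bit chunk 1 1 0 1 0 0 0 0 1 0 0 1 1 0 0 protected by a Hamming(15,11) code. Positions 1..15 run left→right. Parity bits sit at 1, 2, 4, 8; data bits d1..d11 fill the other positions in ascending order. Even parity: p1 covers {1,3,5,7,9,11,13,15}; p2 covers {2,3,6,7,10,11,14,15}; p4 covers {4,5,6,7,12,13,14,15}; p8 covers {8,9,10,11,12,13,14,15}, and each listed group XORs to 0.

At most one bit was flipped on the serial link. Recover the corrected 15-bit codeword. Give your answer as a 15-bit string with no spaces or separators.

s1 (pos 1,3,5,7,9,11,13,15): 1⊕0⊕0⊕0⊕1⊕0⊕1⊕0 = 1
s2 (pos 2,3,6,7,10,11,14,15): 1⊕0⊕0⊕0⊕0⊕0⊕0⊕0 = 1
s4 (pos 4,5,6,7,12,13,14,15): 1⊕0⊕0⊕0⊕1⊕1⊕0⊕0 = 1
s8 (pos 8,9,10,11,12,13,14,15): 0⊕1⊕0⊕0⊕1⊕1⊕0⊕0 = 1
Syndrome s8…s1 = 1111 → error at position 15.
Flip position 15: 110100001001100 → 110100001001101

110100001001101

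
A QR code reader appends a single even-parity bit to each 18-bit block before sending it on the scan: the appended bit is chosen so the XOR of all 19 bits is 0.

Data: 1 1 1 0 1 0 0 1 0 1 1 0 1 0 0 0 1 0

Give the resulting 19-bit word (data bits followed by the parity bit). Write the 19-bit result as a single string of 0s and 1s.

XOR of the 18 data bits: 1⊕1⊕1⊕0⊕1⊕0⊕0⊕1⊕0⊕1⊕1⊕0⊕1⊕0⊕0⊕0⊕1⊕0 = 1
Parity bit = 1 (so all 19 bits XOR to 0).

1110100101101000101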